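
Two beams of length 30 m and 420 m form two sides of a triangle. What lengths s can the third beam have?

By the triangle inequality, s must be less than 30 + 420 = 450 and greater than |30 − 420| = 390.

390 < s < 450 (m)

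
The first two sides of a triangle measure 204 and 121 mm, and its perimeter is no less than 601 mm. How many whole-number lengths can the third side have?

49

Triangle inequality: 83 < x < 325. Perimeter ≥ 601 gives x ≥ 601 − 204 − 121 = 276.
So 276 ≤ x < 325; integers 276 through 324: 49 values.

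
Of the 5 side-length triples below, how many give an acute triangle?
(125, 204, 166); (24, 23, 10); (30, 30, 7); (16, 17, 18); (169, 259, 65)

(125,204,166): 125²+166² = 43181 > 41616 = 204² → acute
(24,23,10): 10²+23² = 629 > 576 = 24² → acute
(30,30,7): 7²+30² = 949 > 900 = 30² → acute
(16,17,18): 16²+17² = 545 > 324 = 18² → acute
(169,259,65): 65+169 ≤ 259, not a triangle
4 of the 5 are acute.

4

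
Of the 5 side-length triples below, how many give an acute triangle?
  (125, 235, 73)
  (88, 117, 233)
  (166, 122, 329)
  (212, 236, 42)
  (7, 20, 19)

(125,235,73): 73+125 ≤ 235, not a triangle
(88,117,233): 88+117 ≤ 233, not a triangle
(166,122,329): 122+166 ≤ 329, not a triangle
(212,236,42): 42²+212² = 46708 < 55696 = 236² → obtuse
(7,20,19): 7²+19² = 410 > 400 = 20² → acute
1 of the 5 is acute.

1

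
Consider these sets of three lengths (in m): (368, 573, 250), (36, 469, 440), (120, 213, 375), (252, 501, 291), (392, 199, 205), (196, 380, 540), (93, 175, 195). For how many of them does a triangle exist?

6

(250,368,573): 250+368 > 573 → valid
(36,440,469): 36+440 > 469 → valid
(120,213,375): 120+213 ≤ 375 → not valid
(252,291,501): 252+291 > 501 → valid
(199,205,392): 199+205 > 392 → valid
(196,380,540): 196+380 > 540 → valid
(93,175,195): 93+175 > 195 → valid
6 of the 7 triples form a triangle.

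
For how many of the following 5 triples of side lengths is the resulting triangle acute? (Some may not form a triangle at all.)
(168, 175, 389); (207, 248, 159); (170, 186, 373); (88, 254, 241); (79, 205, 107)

(168,175,389): 168+175 ≤ 389, not a triangle
(207,248,159): 159²+207² = 68130 > 61504 = 248² → acute
(170,186,373): 170+186 ≤ 373, not a triangle
(88,254,241): 88²+241² = 65825 > 64516 = 254² → acute
(79,205,107): 79+107 ≤ 205, not a triangle
2 of the 5 are acute.

2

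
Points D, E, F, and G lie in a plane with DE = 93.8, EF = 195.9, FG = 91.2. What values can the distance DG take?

The maximum is all hops collinear in one direction: 93.8 + 195.9 + 91.2 = 380.9.
The longest hop is 195.9; the others sum to 185.0. Folding the others back against it leaves at least 195.9 − 185.0 = 10.9.

10.9 ≤ DG ≤ 380.9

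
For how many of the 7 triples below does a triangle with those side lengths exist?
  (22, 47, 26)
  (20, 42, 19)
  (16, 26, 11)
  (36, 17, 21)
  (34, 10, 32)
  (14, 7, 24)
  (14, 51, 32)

4

(22,26,47): 22+26 > 47 → valid
(19,20,42): 19+20 ≤ 42 → not valid
(11,16,26): 11+16 > 26 → valid
(17,21,36): 17+21 > 36 → valid
(10,32,34): 10+32 > 34 → valid
(7,14,24): 7+14 ≤ 24 → not valid
(14,32,51): 14+32 ≤ 51 → not valid
4 of the 7 triples form a triangle.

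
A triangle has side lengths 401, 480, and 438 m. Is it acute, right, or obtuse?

Compare the square of the longest side to the sum of squares of the other two: 401² + 438² = 352645 > 230400 = 480².

acute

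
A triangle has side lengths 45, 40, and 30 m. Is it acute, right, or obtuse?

Compare the square of the longest side to the sum of squares of the other two: 30² + 40² = 2500 > 2025 = 45².

acute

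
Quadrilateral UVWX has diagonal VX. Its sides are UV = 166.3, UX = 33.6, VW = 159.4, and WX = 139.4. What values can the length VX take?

From triangle UVX: |166.3 − 33.6| < VX < 166.3 + 33.6, i.e. 132.7 < VX < 199.9.
From triangle WVX: 20.0 < VX < 298.8.
Both must hold, so VX lies in the intersection.

132.7 < VX < 199.9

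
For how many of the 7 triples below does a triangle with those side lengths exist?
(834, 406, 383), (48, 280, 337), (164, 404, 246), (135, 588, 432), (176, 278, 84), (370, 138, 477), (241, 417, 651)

3

(383,406,834): 383+406 ≤ 834 → not valid
(48,280,337): 48+280 ≤ 337 → not valid
(164,246,404): 164+246 > 404 → valid
(135,432,588): 135+432 ≤ 588 → not valid
(84,176,278): 84+176 ≤ 278 → not valid
(138,370,477): 138+370 > 477 → valid
(241,417,651): 241+417 > 651 → valid
3 of the 7 triples form a triangle.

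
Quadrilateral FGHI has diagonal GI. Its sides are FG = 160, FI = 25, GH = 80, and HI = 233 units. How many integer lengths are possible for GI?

From triangle FGI: 135 < GI < 185.
From triangle HGI: 153 < GI < 313.
Intersection: 153 < GI < 185, so integers 154 through 184: 31 values.

31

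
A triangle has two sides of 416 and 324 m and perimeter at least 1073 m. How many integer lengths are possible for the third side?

Triangle inequality: 92 < x < 740. Perimeter ≥ 1073 gives x ≥ 1073 − 416 − 324 = 333.
So 333 ≤ x < 740; integers 333 through 739: 407 values.

407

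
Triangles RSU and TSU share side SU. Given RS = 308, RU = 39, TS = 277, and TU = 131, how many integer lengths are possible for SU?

77

From triangle RSU: 269 < SU < 347.
From triangle TSU: 146 < SU < 408.
Intersection: 269 < SU < 347, so integers 270 through 346: 77 values.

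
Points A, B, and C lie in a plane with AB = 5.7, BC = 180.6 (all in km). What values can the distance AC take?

By the triangle inequality, |5.7 − 180.6| ≤ AC ≤ 5.7 + 180.6.

174.9 ≤ AC ≤ 186.3 km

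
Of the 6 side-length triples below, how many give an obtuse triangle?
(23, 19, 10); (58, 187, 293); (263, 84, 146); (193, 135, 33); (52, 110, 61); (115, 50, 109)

(23,19,10): 10²+19² = 461 < 529 = 23² → obtuse
(58,187,293): 58+187 ≤ 293, not a triangle
(263,84,146): 84+146 ≤ 263, not a triangle
(193,135,33): 33+135 ≤ 193, not a triangle
(52,110,61): 52²+61² = 6425 < 12100 = 110² → obtuse
(115,50,109): 50²+109² = 14381 > 13225 = 115² → acute
2 of the 6 are obtuse.

2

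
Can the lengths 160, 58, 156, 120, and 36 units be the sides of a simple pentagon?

Yes

A pentagon exists iff every side is shorter than the sum of the others — equivalently, the longest side is less than the sum of the rest.
Longest side 160 < 370 (sum of the remaining 4), so yes.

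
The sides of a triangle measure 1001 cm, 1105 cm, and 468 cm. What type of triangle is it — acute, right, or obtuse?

right

Compare the square of the longest side to the sum of squares of the other two: 468² + 1001² = 1221025 = 1105².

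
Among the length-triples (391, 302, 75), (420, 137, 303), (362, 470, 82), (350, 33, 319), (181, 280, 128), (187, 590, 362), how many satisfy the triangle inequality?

3

(75,302,391): 75+302 ≤ 391 → not valid
(137,303,420): 137+303 > 420 → valid
(82,362,470): 82+362 ≤ 470 → not valid
(33,319,350): 33+319 > 350 → valid
(128,181,280): 128+181 > 280 → valid
(187,362,590): 187+362 ≤ 590 → not valid
3 of the 6 triples form a triangle.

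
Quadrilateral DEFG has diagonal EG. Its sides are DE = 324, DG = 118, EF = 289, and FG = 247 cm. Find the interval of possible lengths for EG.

206 < EG < 442

From triangle DEG: |324 − 118| < EG < 324 + 118, i.e. 206 < EG < 442.
From triangle FEG: 42 < EG < 536.
Both must hold, so EG lies in the intersection.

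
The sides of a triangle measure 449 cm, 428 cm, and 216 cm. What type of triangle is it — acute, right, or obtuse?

acute

Compare the square of the longest side to the sum of squares of the other two: 216² + 428² = 229840 > 201601 = 449².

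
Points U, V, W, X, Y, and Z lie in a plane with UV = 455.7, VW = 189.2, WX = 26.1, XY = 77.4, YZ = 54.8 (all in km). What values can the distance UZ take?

108.2 ≤ UZ ≤ 803.2 km

The maximum is all hops collinear in one direction: 455.7 + 189.2 + 26.1 + 77.4 + 54.8 = 803.2.
The longest hop is 455.7; the others sum to 347.5. Folding the others back against it leaves at least 455.7 − 347.5 = 108.2.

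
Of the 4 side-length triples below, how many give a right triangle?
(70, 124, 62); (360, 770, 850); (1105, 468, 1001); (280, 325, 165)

(70,124,62): 62²+70² = 8744 < 15376 = 124² → obtuse
(360,770,850): 360²+770² = 722500 = 850² → right
(1105,468,1001): 468²+1001² = 1221025 = 1105² → right
(280,325,165): 165²+280² = 105625 = 325² → right
3 of the 4 are right.

3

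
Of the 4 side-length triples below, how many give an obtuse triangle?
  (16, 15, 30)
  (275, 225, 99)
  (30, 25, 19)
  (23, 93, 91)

(16,15,30): 15²+16² = 481 < 900 = 30² → obtuse
(275,225,99): 99²+225² = 60426 < 75625 = 275² → obtuse
(30,25,19): 19²+25² = 986 > 900 = 30² → acute
(23,93,91): 23²+91² = 8810 > 8649 = 93² → acute
2 of the 4 are obtuse.

2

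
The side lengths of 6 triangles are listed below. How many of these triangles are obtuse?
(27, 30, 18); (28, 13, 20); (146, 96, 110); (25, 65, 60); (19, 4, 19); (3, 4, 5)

1

(27,30,18): 18²+27² = 1053 > 900 = 30² → acute
(28,13,20): 13²+20² = 569 < 784 = 28² → obtuse
(146,96,110): 96²+110² = 21316 = 146² → right
(25,65,60): 25²+60² = 4225 = 65² → right
(19,4,19): 4²+19² = 377 > 361 = 19² → acute
(3,4,5): 3²+4² = 25 = 5² → right
1 of the 6 is obtuse.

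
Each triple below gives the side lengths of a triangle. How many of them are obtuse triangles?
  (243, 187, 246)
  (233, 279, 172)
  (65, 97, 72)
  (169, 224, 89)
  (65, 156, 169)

(243,187,246): 187²+243² = 94018 > 60516 = 246² → acute
(233,279,172): 172²+233² = 83873 > 77841 = 279² → acute
(65,97,72): 65²+72² = 9409 = 97² → right
(169,224,89): 89²+169² = 36482 < 50176 = 224² → obtuse
(65,156,169): 65²+156² = 28561 = 169² → right
1 of the 5 is obtuse.

1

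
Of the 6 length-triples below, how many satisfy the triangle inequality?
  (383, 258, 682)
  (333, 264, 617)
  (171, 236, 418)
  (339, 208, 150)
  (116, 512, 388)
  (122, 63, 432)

(258,383,682): 258+383 ≤ 682 → not valid
(264,333,617): 264+333 ≤ 617 → not valid
(171,236,418): 171+236 ≤ 418 → not valid
(150,208,339): 150+208 > 339 → valid
(116,388,512): 116+388 ≤ 512 → not valid
(63,122,432): 63+122 ≤ 432 → not valid
1 of the 6 triples forms a triangle.

1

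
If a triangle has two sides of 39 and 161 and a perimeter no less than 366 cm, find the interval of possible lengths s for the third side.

Triangle inequality alone gives 122 < s < 200.
The perimeter condition gives s ≥ 366 − 39 − 161 = 166.
Intersecting the two: 166 ≤ s < 200.

166 ≤ s < 200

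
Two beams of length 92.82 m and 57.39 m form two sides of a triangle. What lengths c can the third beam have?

By the triangle inequality, c must be less than 92.82 + 57.39 = 150.21 and greater than |92.82 − 57.39| = 35.43.

35.43 < c < 150.21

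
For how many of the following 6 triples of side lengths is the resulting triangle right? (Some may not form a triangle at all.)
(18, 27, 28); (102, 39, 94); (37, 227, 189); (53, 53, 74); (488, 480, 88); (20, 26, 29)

1

(18,27,28): 18²+27² = 1053 > 784 = 28² → acute
(102,39,94): 39²+94² = 10357 < 10404 = 102² → obtuse
(37,227,189): 37+189 ≤ 227, not a triangle
(53,53,74): 53²+53² = 5618 > 5476 = 74² → acute
(488,480,88): 88²+480² = 238144 = 488² → right
(20,26,29): 20²+26² = 1076 > 841 = 29² → acute
1 of the 6 is right.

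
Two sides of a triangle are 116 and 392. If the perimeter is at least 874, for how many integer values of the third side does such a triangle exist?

142

Triangle inequality: 276 < x < 508. Perimeter ≥ 874 gives x ≥ 874 − 116 − 392 = 366.
So 366 ≤ x < 508; integers 366 through 507: 142 values.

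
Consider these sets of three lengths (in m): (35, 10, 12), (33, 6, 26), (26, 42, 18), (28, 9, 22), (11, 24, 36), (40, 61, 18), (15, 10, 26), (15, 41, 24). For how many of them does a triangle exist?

2

(10,12,35): 10+12 ≤ 35 → not valid
(6,26,33): 6+26 ≤ 33 → not valid
(18,26,42): 18+26 > 42 → valid
(9,22,28): 9+22 > 28 → valid
(11,24,36): 11+24 ≤ 36 → not valid
(18,40,61): 18+40 ≤ 61 → not valid
(10,15,26): 10+15 ≤ 26 → not valid
(15,24,41): 15+24 ≤ 41 → not valid
2 of the 8 triples form a triangle.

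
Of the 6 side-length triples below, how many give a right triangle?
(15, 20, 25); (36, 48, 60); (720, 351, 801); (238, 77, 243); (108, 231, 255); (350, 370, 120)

5

(15,20,25): 15²+20² = 625 = 25² → right
(36,48,60): 36²+48² = 3600 = 60² → right
(720,351,801): 351²+720² = 641601 = 801² → right
(238,77,243): 77²+238² = 62573 > 59049 = 243² → acute
(108,231,255): 108²+231² = 65025 = 255² → right
(350,370,120): 120²+350² = 136900 = 370² → right
5 of the 6 are right.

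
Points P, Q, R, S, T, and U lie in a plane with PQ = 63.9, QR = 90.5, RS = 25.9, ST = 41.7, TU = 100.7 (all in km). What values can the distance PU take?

The maximum is all hops collinear in one direction: 63.9 + 90.5 + 25.9 + 41.7 + 100.7 = 322.7.
The longest hop is 100.7; the others sum to 222.0. Since 100.7 ≤ 222.0, the path can fold back on itself completely, so the minimum distance is 0.

0 ≤ PU ≤ 322.7 km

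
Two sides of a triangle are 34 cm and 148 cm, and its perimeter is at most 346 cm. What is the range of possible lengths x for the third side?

114 < x ≤ 164

Triangle inequality alone gives 114 < x < 182.
The perimeter condition gives x ≤ 346 − 34 − 148 = 164.
Intersecting the two: 114 < x ≤ 164.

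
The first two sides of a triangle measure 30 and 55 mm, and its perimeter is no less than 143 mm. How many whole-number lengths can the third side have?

27

Triangle inequality: 25 < x < 85. Perimeter ≥ 143 gives x ≥ 143 − 30 − 55 = 58.
So 58 ≤ x < 85; integers 58 through 84: 27 values.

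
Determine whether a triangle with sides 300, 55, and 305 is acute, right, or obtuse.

right

Compare the square of the longest side to the sum of squares of the other two: 55² + 300² = 93025 = 305².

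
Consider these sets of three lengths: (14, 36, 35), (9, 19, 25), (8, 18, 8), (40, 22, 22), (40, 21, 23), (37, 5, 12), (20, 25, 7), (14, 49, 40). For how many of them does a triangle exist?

6

(14,35,36): 14+35 > 36 → valid
(9,19,25): 9+19 > 25 → valid
(8,8,18): 8+8 ≤ 18 → not valid
(22,22,40): 22+22 > 40 → valid
(21,23,40): 21+23 > 40 → valid
(5,12,37): 5+12 ≤ 37 → not valid
(7,20,25): 7+20 > 25 → valid
(14,40,49): 14+40 > 49 → valid
6 of the 8 triples form a triangle.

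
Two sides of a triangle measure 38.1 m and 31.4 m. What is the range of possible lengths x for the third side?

6.7 < x < 69.5 (m)

By the triangle inequality, x must be less than 38.1 + 31.4 = 69.5 and greater than |38.1 − 31.4| = 6.7.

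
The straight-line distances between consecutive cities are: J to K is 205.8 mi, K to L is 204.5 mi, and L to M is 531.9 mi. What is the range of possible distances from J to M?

The maximum is all hops collinear in one direction: 205.8 + 204.5 + 531.9 = 942.2.
The longest hop is 531.9; the others sum to 410.3. Folding the others back against it leaves at least 531.9 − 410.3 = 121.6.

121.6 ≤ JM ≤ 942.2 mi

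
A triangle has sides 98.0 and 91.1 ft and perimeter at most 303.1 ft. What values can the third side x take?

Triangle inequality alone gives 6.9 < x < 189.1.
The perimeter condition gives x ≤ 303.1 − 98.0 − 91.1 = 114.0.
Intersecting the two: 6.9 < x ≤ 114.0.

6.9 < x ≤ 114.0 ft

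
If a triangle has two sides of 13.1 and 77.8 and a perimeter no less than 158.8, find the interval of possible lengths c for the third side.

67.9 ≤ c < 90.9

Triangle inequality alone gives 64.7 < c < 90.9.
The perimeter condition gives c ≥ 158.8 − 13.1 − 77.8 = 67.9.
Intersecting the two: 67.9 ≤ c < 90.9.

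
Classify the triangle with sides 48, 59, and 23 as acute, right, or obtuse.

obtuse

Compare the square of the longest side to the sum of squares of the other two: 23² + 48² = 2833 < 3481 = 59².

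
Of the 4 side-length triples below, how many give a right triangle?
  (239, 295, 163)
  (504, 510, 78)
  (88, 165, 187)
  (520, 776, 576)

(239,295,163): 163²+239² = 83690 < 87025 = 295² → obtuse
(504,510,78): 78²+504² = 260100 = 510² → right
(88,165,187): 88²+165² = 34969 = 187² → right
(520,776,576): 520²+576² = 602176 = 776² → right
3 of the 4 are right.

3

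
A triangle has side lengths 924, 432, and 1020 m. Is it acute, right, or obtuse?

right

Compare the square of the longest side to the sum of squares of the other two: 432² + 924² = 1040400 = 1020².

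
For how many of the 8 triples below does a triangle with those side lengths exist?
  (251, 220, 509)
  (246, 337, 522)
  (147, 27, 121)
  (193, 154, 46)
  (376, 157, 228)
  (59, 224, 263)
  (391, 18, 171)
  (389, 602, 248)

6

(220,251,509): 220+251 ≤ 509 → not valid
(246,337,522): 246+337 > 522 → valid
(27,121,147): 27+121 > 147 → valid
(46,154,193): 46+154 > 193 → valid
(157,228,376): 157+228 > 376 → valid
(59,224,263): 59+224 > 263 → valid
(18,171,391): 18+171 ≤ 391 → not valid
(248,389,602): 248+389 > 602 → valid
6 of the 8 triples form a triangle.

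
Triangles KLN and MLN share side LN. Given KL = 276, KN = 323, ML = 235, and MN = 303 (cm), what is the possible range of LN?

From triangle KLN: |276 − 323| < LN < 276 + 323, i.e. 47 < LN < 599.
From triangle MLN: 68 < LN < 538.
Both must hold, so LN lies in the intersection.

68 < LN < 538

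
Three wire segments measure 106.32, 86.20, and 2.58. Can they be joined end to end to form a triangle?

No

The longest side is 106.32, but the other two sum to only 88.78.
88.78 < 106.32, so the triangle inequality fails.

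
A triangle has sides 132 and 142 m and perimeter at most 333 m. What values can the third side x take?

10 < x ≤ 59

Triangle inequality alone gives 10 < x < 274.
The perimeter condition gives x ≤ 333 − 132 − 142 = 59.
Intersecting the two: 10 < x ≤ 59.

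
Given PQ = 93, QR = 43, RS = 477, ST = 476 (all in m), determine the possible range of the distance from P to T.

The maximum is all hops collinear in one direction: 93 + 43 + 477 + 476 = 1089.
The longest hop is 477; the others sum to 612. Since 477 ≤ 612, the path can fold back on itself completely, so the minimum distance is 0.

0 ≤ PT ≤ 1089 m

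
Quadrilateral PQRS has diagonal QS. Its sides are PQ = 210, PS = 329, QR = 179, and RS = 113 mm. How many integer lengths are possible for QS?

172

From triangle PQS: 119 < QS < 539.
From triangle RQS: 66 < QS < 292.
Intersection: 119 < QS < 292, so integers 120 through 291: 172 values.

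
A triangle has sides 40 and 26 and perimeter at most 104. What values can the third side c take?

14 < c ≤ 38

Triangle inequality alone gives 14 < c < 66.
The perimeter condition gives c ≤ 104 − 40 − 26 = 38.
Intersecting the two: 14 < c ≤ 38.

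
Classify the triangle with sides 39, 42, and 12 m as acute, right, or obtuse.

Compare the square of the longest side to the sum of squares of the other two: 12² + 39² = 1665 < 1764 = 42².

obtuse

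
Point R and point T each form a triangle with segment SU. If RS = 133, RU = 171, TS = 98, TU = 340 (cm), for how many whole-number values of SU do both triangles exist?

From triangle RSU: 38 < SU < 304.
From triangle TSU: 242 < SU < 438.
Intersection: 242 < SU < 304, so integers 243 through 303: 61 values.

61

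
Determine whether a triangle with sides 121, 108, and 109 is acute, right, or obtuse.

acute

Compare the square of the longest side to the sum of squares of the other two: 108² + 109² = 23545 > 14641 = 121².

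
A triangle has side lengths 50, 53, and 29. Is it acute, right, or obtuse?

acute

Compare the square of the longest side to the sum of squares of the other two: 29² + 50² = 3341 > 2809 = 53².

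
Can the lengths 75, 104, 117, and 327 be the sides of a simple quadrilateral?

No

For a quadrilateral, each side must be shorter than the sum of the others.
Here the longest side is 327, but the remaining 3 sides sum to only 296.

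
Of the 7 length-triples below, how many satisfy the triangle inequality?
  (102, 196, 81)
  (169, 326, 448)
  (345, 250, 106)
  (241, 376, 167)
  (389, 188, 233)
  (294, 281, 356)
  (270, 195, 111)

(81,102,196): 81+102 ≤ 196 → not valid
(169,326,448): 169+326 > 448 → valid
(106,250,345): 106+250 > 345 → valid
(167,241,376): 167+241 > 376 → valid
(188,233,389): 188+233 > 389 → valid
(281,294,356): 281+294 > 356 → valid
(111,195,270): 111+195 > 270 → valid
6 of the 7 triples form a triangle.

6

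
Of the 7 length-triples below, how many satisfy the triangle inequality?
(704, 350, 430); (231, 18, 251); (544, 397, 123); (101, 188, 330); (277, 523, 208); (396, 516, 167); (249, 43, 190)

2

(350,430,704): 350+430 > 704 → valid
(18,231,251): 18+231 ≤ 251 → not valid
(123,397,544): 123+397 ≤ 544 → not valid
(101,188,330): 101+188 ≤ 330 → not valid
(208,277,523): 208+277 ≤ 523 → not valid
(167,396,516): 167+396 > 516 → valid
(43,190,249): 43+190 ≤ 249 → not valid
2 of the 7 triples form a triangle.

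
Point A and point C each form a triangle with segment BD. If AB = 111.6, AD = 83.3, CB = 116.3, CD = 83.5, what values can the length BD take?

32.8 < BD < 194.9

From triangle ABD: |111.6 − 83.3| < BD < 111.6 + 83.3, i.e. 28.3 < BD < 194.9.
From triangle CBD: 32.8 < BD < 199.8.
Both must hold, so BD lies in the intersection.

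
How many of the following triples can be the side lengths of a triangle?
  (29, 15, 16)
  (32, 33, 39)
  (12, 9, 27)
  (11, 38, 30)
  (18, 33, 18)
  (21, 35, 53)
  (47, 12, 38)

6

(15,16,29): 15+16 > 29 → valid
(32,33,39): 32+33 > 39 → valid
(9,12,27): 9+12 ≤ 27 → not valid
(11,30,38): 11+30 > 38 → valid
(18,18,33): 18+18 > 33 → valid
(21,35,53): 21+35 > 53 → valid
(12,38,47): 12+38 > 47 → valid
6 of the 7 triples form a triangle.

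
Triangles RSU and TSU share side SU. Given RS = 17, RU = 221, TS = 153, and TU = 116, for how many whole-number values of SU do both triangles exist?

From triangle RSU: 204 < SU < 238.
From triangle TSU: 37 < SU < 269.
Intersection: 204 < SU < 238, so integers 205 through 237: 33 values.

33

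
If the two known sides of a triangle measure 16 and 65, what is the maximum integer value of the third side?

The third side must be strictly less than 16 + 65 = 81.
The largest integer below 81 is 80.

80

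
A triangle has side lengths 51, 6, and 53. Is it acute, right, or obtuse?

Compare the square of the longest side to the sum of squares of the other two: 6² + 51² = 2637 < 2809 = 53².

obtuse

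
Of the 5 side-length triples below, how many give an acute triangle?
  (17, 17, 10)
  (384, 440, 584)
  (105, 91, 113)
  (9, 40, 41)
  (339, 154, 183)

(17,17,10): 10²+17² = 389 > 289 = 17² → acute
(384,440,584): 384²+440² = 341056 = 584² → right
(105,91,113): 91²+105² = 19306 > 12769 = 113² → acute
(9,40,41): 9²+40² = 1681 = 41² → right
(339,154,183): 154+183 ≤ 339, not a triangle
2 of the 5 are acute.

2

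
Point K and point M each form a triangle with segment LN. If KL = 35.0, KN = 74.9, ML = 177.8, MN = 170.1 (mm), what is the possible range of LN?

From triangle KLN: |35.0 − 74.9| < LN < 35.0 + 74.9, i.e. 39.9 < LN < 109.9.
From triangle MLN: 7.7 < LN < 347.9.
Both must hold, so LN lies in the intersection.

39.9 < LN < 109.9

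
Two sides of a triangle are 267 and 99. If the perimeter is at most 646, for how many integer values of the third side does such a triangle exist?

112

Triangle inequality: 168 < x < 366. Perimeter ≤ 646 gives x ≤ 646 − 267 − 99 = 280.
So 168 < x ≤ 280; integers 169 through 280: 112 values.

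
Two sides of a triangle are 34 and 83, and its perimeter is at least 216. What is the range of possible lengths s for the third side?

Triangle inequality alone gives 49 < s < 117.
The perimeter condition gives s ≥ 216 − 34 − 83 = 99.
Intersecting the two: 99 ≤ s < 117.

99 ≤ s < 117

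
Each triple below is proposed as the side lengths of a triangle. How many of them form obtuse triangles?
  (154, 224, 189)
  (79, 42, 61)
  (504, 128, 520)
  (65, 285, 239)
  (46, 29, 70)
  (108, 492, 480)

(154,224,189): 154²+189² = 59437 > 50176 = 224² → acute
(79,42,61): 42²+61² = 5485 < 6241 = 79² → obtuse
(504,128,520): 128²+504² = 270400 = 520² → right
(65,285,239): 65²+239² = 61346 < 81225 = 285² → obtuse
(46,29,70): 29²+46² = 2957 < 4900 = 70² → obtuse
(108,492,480): 108²+480² = 242064 = 492² → right
3 of the 6 are obtuse.

3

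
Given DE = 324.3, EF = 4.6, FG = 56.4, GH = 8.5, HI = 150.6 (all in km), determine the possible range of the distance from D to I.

104.2 ≤ DI ≤ 544.4 km

The maximum is all hops collinear in one direction: 324.3 + 4.6 + 56.4 + 8.5 + 150.6 = 544.4.
The longest hop is 324.3; the others sum to 220.1. Folding the others back against it leaves at least 324.3 − 220.1 = 104.2.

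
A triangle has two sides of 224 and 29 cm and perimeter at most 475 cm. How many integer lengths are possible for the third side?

27

Triangle inequality: 195 < x < 253. Perimeter ≤ 475 gives x ≤ 475 − 224 − 29 = 222.
So 195 < x ≤ 222; integers 196 through 222: 27 values.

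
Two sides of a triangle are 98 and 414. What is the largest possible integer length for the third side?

511

The third side must be strictly less than 98 + 414 = 512.
The largest integer below 512 is 511.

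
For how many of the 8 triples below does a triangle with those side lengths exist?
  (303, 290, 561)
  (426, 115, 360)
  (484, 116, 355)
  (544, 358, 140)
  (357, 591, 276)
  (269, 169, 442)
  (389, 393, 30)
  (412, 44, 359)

4

(290,303,561): 290+303 > 561 → valid
(115,360,426): 115+360 > 426 → valid
(116,355,484): 116+355 ≤ 484 → not valid
(140,358,544): 140+358 ≤ 544 → not valid
(276,357,591): 276+357 > 591 → valid
(169,269,442): 169+269 ≤ 442 → not valid
(30,389,393): 30+389 > 393 → valid
(44,359,412): 44+359 ≤ 412 → not valid
4 of the 8 triples form a triangle.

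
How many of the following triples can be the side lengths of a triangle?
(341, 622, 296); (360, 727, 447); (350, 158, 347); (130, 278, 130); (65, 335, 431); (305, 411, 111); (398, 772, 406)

(296,341,622): 296+341 > 622 → valid
(360,447,727): 360+447 > 727 → valid
(158,347,350): 158+347 > 350 → valid
(130,130,278): 130+130 ≤ 278 → not valid
(65,335,431): 65+335 ≤ 431 → not valid
(111,305,411): 111+305 > 411 → valid
(398,406,772): 398+406 > 772 → valid
5 of the 7 triples form a triangle.

5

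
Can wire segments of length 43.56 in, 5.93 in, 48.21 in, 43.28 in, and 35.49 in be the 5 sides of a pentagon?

Yes

A pentagon exists iff every side is shorter than the sum of the others — equivalently, the longest side is less than the sum of the rest.
Longest side 48.21 < 128.26 (sum of the remaining 4), so yes.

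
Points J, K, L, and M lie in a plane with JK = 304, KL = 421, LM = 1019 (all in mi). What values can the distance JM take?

The maximum is all hops collinear in one direction: 304 + 421 + 1019 = 1744.
The longest hop is 1019; the others sum to 725. Folding the others back against it leaves at least 1019 − 725 = 294.

294 ≤ JM ≤ 1744 mi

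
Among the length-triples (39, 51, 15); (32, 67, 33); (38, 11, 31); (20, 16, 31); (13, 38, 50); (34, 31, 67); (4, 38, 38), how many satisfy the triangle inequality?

(15,39,51): 15+39 > 51 → valid
(32,33,67): 32+33 ≤ 67 → not valid
(11,31,38): 11+31 > 38 → valid
(16,20,31): 16+20 > 31 → valid
(13,38,50): 13+38 > 50 → valid
(31,34,67): 31+34 ≤ 67 → not valid
(4,38,38): 4+38 > 38 → valid
5 of the 7 triples form a triangle.

5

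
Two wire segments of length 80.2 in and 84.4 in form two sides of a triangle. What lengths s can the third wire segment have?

By the triangle inequality, s must be less than 80.2 + 84.4 = 164.6 and greater than |80.2 − 84.4| = 4.2.

4.2 < s < 164.6 (in)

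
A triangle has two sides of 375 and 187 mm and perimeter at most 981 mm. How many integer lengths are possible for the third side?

Triangle inequality: 188 < x < 562. Perimeter ≤ 981 gives x ≤ 981 − 375 − 187 = 419.
So 188 < x ≤ 419; integers 189 through 419: 231 values.

231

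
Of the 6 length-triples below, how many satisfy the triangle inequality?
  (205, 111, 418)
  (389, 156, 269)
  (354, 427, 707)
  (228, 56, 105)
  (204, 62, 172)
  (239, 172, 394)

4

(111,205,418): 111+205 ≤ 418 → not valid
(156,269,389): 156+269 > 389 → valid
(354,427,707): 354+427 > 707 → valid
(56,105,228): 56+105 ≤ 228 → not valid
(62,172,204): 62+172 > 204 → valid
(172,239,394): 172+239 > 394 → valid
4 of the 6 triples form a triangle.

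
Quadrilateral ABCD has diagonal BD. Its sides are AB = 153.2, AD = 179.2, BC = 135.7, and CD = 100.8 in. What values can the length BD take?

34.9 < BD < 236.5

From triangle ABD: |153.2 − 179.2| < BD < 153.2 + 179.2, i.e. 26.0 < BD < 332.4.
From triangle CBD: 34.9 < BD < 236.5.
Both must hold, so BD lies in the intersection.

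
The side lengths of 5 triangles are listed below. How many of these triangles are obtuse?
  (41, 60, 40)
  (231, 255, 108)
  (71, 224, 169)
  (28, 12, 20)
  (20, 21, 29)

3

(41,60,40): 40²+41² = 3281 < 3600 = 60² → obtuse
(231,255,108): 108²+231² = 65025 = 255² → right
(71,224,169): 71²+169² = 33602 < 50176 = 224² → obtuse
(28,12,20): 12²+20² = 544 < 784 = 28² → obtuse
(20,21,29): 20²+21² = 841 = 29² → right
3 of the 5 are obtuse.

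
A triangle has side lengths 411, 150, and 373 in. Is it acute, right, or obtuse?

Compare the square of the longest side to the sum of squares of the other two: 150² + 373² = 161629 < 168921 = 411².

obtuse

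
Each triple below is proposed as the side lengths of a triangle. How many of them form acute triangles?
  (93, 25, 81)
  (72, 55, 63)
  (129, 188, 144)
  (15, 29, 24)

(93,25,81): 25²+81² = 7186 < 8649 = 93² → obtuse
(72,55,63): 55²+63² = 6994 > 5184 = 72² → acute
(129,188,144): 129²+144² = 37377 > 35344 = 188² → acute
(15,29,24): 15²+24² = 801 < 841 = 29² → obtuse
2 of the 4 are acute.

2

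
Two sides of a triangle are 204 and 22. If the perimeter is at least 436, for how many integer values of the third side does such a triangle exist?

16

Triangle inequality: 182 < x < 226. Perimeter ≥ 436 gives x ≥ 436 − 204 − 22 = 210.
So 210 ≤ x < 226; integers 210 through 225: 16 values.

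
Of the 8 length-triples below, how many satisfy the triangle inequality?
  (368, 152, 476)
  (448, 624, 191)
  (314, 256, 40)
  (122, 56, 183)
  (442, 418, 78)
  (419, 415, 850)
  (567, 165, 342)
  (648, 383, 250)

3

(152,368,476): 152+368 > 476 → valid
(191,448,624): 191+448 > 624 → valid
(40,256,314): 40+256 ≤ 314 → not valid
(56,122,183): 56+122 ≤ 183 → not valid
(78,418,442): 78+418 > 442 → valid
(415,419,850): 415+419 ≤ 850 → not valid
(165,342,567): 165+342 ≤ 567 → not valid
(250,383,648): 250+383 ≤ 648 → not valid
3 of the 8 triples form a triangle.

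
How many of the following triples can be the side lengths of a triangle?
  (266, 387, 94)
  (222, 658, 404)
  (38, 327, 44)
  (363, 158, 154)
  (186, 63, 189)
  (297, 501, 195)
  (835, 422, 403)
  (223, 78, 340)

1

(94,266,387): 94+266 ≤ 387 → not valid
(222,404,658): 222+404 ≤ 658 → not valid
(38,44,327): 38+44 ≤ 327 → not valid
(154,158,363): 154+158 ≤ 363 → not valid
(63,186,189): 63+186 > 189 → valid
(195,297,501): 195+297 ≤ 501 → not valid
(403,422,835): 403+422 ≤ 835 → not valid
(78,223,340): 78+223 ≤ 340 → not valid
1 of the 8 triples forms a triangle.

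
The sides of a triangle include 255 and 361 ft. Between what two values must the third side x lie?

106 < x < 616

By the triangle inequality, x must be less than 255 + 361 = 616 and greater than |255 − 361| = 106.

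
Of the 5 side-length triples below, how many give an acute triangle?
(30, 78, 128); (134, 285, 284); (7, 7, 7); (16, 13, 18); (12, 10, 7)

4

(30,78,128): 30+78 ≤ 128, not a triangle
(134,285,284): 134²+284² = 98612 > 81225 = 285² → acute
(7,7,7): 7²+7² = 98 > 49 = 7² → acute
(16,13,18): 13²+16² = 425 > 324 = 18² → acute
(12,10,7): 7²+10² = 149 > 144 = 12² → acute
4 of the 5 are acute.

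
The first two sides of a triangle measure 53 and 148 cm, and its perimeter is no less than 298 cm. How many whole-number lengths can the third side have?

104

Triangle inequality: 95 < x < 201. Perimeter ≥ 298 gives x ≥ 298 − 53 − 148 = 97.
So 97 ≤ x < 201; integers 97 through 200: 104 values.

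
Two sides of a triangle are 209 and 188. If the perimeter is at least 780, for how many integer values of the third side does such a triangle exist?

14

Triangle inequality: 21 < x < 397. Perimeter ≥ 780 gives x ≥ 780 − 209 − 188 = 383.
So 383 ≤ x < 397; integers 383 through 396: 14 values.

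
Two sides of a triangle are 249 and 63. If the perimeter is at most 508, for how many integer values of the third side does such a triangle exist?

10

Triangle inequality: 186 < x < 312. Perimeter ≤ 508 gives x ≤ 508 − 249 − 63 = 196.
So 186 < x ≤ 196; integers 187 through 196: 10 values.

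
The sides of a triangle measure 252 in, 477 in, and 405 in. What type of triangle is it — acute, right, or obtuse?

Compare the square of the longest side to the sum of squares of the other two: 252² + 405² = 227529 = 477².

right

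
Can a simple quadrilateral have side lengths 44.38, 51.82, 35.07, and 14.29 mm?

Yes

A quadrilateral exists iff every side is shorter than the sum of the others — equivalently, the longest side is less than the sum of the rest.
Longest side 51.82 < 93.74 (sum of the remaining 3), so yes.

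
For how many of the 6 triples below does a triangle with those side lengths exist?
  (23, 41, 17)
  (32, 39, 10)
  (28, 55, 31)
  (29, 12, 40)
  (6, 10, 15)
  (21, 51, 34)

(17,23,41): 17+23 ≤ 41 → not valid
(10,32,39): 10+32 > 39 → valid
(28,31,55): 28+31 > 55 → valid
(12,29,40): 12+29 > 40 → valid
(6,10,15): 6+10 > 15 → valid
(21,34,51): 21+34 > 51 → valid
5 of the 6 triples form a triangle.

5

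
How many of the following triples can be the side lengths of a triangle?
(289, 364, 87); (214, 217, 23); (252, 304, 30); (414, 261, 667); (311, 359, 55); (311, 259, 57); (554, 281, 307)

6

(87,289,364): 87+289 > 364 → valid
(23,214,217): 23+214 > 217 → valid
(30,252,304): 30+252 ≤ 304 → not valid
(261,414,667): 261+414 > 667 → valid
(55,311,359): 55+311 > 359 → valid
(57,259,311): 57+259 > 311 → valid
(281,307,554): 281+307 > 554 → valid
6 of the 7 triples form a triangle.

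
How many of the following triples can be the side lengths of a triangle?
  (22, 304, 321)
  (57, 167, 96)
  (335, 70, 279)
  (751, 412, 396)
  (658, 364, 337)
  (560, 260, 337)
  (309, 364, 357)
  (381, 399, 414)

7

(22,304,321): 22+304 > 321 → valid
(57,96,167): 57+96 ≤ 167 → not valid
(70,279,335): 70+279 > 335 → valid
(396,412,751): 396+412 > 751 → valid
(337,364,658): 337+364 > 658 → valid
(260,337,560): 260+337 > 560 → valid
(309,357,364): 309+357 > 364 → valid
(381,399,414): 381+399 > 414 → valid
7 of the 8 triples form a triangle.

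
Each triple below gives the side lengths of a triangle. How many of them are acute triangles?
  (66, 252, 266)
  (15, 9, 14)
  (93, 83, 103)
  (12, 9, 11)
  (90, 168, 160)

(66,252,266): 66²+252² = 67860 < 70756 = 266² → obtuse
(15,9,14): 9²+14² = 277 > 225 = 15² → acute
(93,83,103): 83²+93² = 15538 > 10609 = 103² → acute
(12,9,11): 9²+11² = 202 > 144 = 12² → acute
(90,168,160): 90²+160² = 33700 > 28224 = 168² → acute
4 of the 5 are acute.

4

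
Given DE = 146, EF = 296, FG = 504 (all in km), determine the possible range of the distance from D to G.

62 ≤ DG ≤ 946 km

The maximum is all hops collinear in one direction: 146 + 296 + 504 = 946.
The longest hop is 504; the others sum to 442. Folding the others back against it leaves at least 504 − 442 = 62.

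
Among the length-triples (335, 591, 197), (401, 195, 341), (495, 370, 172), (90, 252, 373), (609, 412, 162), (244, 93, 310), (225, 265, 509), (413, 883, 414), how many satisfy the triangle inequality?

(197,335,591): 197+335 ≤ 591 → not valid
(195,341,401): 195+341 > 401 → valid
(172,370,495): 172+370 > 495 → valid
(90,252,373): 90+252 ≤ 373 → not valid
(162,412,609): 162+412 ≤ 609 → not valid
(93,244,310): 93+244 > 310 → valid
(225,265,509): 225+265 ≤ 509 → not valid
(413,414,883): 413+414 ≤ 883 → not valid
3 of the 8 triples form a triangle.

3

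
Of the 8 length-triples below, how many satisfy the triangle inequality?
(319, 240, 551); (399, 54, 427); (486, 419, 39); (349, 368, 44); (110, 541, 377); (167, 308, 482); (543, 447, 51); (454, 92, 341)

(240,319,551): 240+319 > 551 → valid
(54,399,427): 54+399 > 427 → valid
(39,419,486): 39+419 ≤ 486 → not valid
(44,349,368): 44+349 > 368 → valid
(110,377,541): 110+377 ≤ 541 → not valid
(167,308,482): 167+308 ≤ 482 → not valid
(51,447,543): 51+447 ≤ 543 → not valid
(92,341,454): 92+341 ≤ 454 → not valid
3 of the 8 triples form a triangle.

3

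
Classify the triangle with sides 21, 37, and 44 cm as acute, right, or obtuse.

obtuse

Compare the square of the longest side to the sum of squares of the other two: 21² + 37² = 1810 < 1936 = 44².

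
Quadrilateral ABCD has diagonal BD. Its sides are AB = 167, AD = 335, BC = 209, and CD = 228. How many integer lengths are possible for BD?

268

From triangle ABD: 168 < BD < 502.
From triangle CBD: 19 < BD < 437.
Intersection: 168 < BD < 437, so integers 169 through 436: 268 values.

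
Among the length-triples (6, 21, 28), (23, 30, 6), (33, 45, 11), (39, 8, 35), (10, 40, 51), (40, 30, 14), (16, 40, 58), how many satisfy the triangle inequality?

2

(6,21,28): 6+21 ≤ 28 → not valid
(6,23,30): 6+23 ≤ 30 → not valid
(11,33,45): 11+33 ≤ 45 → not valid
(8,35,39): 8+35 > 39 → valid
(10,40,51): 10+40 ≤ 51 → not valid
(14,30,40): 14+30 > 40 → valid
(16,40,58): 16+40 ≤ 58 → not valid
2 of the 7 triples form a triangle.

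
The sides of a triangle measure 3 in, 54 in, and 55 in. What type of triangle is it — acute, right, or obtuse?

obtuse

Compare the square of the longest side to the sum of squares of the other two: 3² + 54² = 2925 < 3025 = 55².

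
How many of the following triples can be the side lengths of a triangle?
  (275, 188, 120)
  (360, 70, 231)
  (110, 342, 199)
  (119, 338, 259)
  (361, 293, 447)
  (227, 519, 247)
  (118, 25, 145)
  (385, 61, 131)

3

(120,188,275): 120+188 > 275 → valid
(70,231,360): 70+231 ≤ 360 → not valid
(110,199,342): 110+199 ≤ 342 → not valid
(119,259,338): 119+259 > 338 → valid
(293,361,447): 293+361 > 447 → valid
(227,247,519): 227+247 ≤ 519 → not valid
(25,118,145): 25+118 ≤ 145 → not valid
(61,131,385): 61+131 ≤ 385 → not valid
3 of the 8 triples form a triangle.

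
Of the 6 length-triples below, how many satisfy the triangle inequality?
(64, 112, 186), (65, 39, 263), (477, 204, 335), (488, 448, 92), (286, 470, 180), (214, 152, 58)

(64,112,186): 64+112 ≤ 186 → not valid
(39,65,263): 39+65 ≤ 263 → not valid
(204,335,477): 204+335 > 477 → valid
(92,448,488): 92+448 > 488 → valid
(180,286,470): 180+286 ≤ 470 → not valid
(58,152,214): 58+152 ≤ 214 → not valid
2 of the 6 triples form a triangle.

2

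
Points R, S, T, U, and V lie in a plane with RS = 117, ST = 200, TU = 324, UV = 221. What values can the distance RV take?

The maximum is all hops collinear in one direction: 117 + 200 + 324 + 221 = 862.
The longest hop is 324; the others sum to 538. Since 324 ≤ 538, the path can fold back on itself completely, so the minimum distance is 0.

0 ≤ RV ≤ 862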